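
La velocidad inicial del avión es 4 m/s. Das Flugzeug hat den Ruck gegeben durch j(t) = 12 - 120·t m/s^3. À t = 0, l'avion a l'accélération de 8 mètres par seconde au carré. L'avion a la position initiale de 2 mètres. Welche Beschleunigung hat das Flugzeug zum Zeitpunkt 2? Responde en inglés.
We need to integrate our jerk equation j(t) = 12 - 120·t 1 time. The integral of jerk, with a(0) = 8, gives acceleration: a(t) = -60·t^2 + 12·t + 8. From the given acceleration equation a(t) = -60·t^2 + 12·t + 8, we substitute t = 2 to get a = -208.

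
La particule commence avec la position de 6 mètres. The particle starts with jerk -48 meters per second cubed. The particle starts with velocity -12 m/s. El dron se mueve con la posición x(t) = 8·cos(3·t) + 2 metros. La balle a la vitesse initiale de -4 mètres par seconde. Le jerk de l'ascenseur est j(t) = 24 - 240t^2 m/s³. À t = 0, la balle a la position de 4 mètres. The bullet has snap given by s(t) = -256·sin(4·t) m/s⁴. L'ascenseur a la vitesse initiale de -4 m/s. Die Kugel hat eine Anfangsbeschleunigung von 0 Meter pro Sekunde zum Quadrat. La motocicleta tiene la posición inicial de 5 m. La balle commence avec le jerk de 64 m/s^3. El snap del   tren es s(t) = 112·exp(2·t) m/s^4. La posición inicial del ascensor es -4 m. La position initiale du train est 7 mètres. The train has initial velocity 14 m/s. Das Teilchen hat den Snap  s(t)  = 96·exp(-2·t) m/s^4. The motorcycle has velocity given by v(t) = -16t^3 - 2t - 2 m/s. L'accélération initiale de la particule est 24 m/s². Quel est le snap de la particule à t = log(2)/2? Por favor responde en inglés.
Using s(t) = 96·exp(-2·t) and substituting t = log(2)/2, we find s = 48.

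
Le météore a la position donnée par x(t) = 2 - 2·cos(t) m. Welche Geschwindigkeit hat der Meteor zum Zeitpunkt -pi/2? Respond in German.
Ausgehend von der Position x(t) = 2 - 2·cos(t), nehmen wir 1 Ableitung. Mit d/dt von x(t) finden wir v(t) = 2·sin(t). Mit v(t) = 2·sin(t) und Einsetzen von t = -pi/2, finden wir v = -2.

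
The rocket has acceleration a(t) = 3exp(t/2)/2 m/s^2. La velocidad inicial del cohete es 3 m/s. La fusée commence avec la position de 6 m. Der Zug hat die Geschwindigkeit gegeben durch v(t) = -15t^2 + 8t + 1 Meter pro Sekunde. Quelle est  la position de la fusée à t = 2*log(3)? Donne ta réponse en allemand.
Ausgehend von der Beschleunigung a(t) = 3·exp(t/2)/2, nehmen wir 2 Stammfunktionen. Mit ∫a(t)dt und Anwendung von v(0) = 3, finden wir v(t) = 3·exp(t/2). Mit ∫v(t)dt und Anwendung von x(0) = 6, finden wir x(t) = 6·exp(t/2). Aus der Gleichung für die Position x(t) = 6·exp(t/2), setzen wir t = 2*log(3) ein und erhalten x = 18.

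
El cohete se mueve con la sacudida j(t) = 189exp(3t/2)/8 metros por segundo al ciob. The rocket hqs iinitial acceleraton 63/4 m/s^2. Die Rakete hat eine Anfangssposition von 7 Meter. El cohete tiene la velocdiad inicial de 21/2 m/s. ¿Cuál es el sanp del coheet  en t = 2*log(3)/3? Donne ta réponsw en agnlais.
We must differentiate our jerk equation j(t) = 189·exp(3·t/2)/8 1 time. Taking d/dt of j(t), we find s(t) = 567·exp(3·t/2)/16. We have snap s(t) = 567·exp(3·t/2)/16. Substituting t = 2*log(3)/3: s(2*log(3)/3) = 1701/16.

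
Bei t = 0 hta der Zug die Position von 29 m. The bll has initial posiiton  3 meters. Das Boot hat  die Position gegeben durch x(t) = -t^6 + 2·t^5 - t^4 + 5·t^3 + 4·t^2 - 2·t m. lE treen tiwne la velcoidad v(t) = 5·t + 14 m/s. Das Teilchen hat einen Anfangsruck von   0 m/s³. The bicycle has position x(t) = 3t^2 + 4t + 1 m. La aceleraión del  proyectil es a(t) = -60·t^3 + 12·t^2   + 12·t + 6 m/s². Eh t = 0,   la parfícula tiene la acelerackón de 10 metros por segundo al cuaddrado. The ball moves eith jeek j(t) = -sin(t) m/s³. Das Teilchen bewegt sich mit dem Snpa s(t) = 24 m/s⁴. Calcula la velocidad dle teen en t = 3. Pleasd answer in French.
De l'équation de la vitesse v(t) = 5·t + 14, nous substituons t = 3 pour obtenir v = 29.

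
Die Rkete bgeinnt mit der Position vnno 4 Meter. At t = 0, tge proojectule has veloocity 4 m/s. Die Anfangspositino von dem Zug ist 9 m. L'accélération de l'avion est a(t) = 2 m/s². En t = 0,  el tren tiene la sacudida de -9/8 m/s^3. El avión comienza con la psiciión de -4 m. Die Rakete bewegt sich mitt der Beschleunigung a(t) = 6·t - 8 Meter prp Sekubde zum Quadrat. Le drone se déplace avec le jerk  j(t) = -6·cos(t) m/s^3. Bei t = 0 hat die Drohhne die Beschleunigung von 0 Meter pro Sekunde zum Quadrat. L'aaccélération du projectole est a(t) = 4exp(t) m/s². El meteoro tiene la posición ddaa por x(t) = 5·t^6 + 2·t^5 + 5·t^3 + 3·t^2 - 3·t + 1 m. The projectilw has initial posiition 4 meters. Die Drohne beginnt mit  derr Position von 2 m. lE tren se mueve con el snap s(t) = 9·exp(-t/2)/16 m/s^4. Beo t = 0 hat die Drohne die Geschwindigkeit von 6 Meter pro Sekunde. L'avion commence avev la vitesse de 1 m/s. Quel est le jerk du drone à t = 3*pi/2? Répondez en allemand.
Wir haben den Ruck j(t) = -6·cos(t). Durch Einsetzen von t = 3*pi/2: j(3*pi/2) = 0.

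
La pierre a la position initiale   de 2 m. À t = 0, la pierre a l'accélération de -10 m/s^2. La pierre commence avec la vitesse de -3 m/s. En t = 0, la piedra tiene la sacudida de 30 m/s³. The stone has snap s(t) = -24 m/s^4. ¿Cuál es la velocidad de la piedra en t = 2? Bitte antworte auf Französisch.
Nous devons trouver l'intégrale de notre équation du snap s(t) = -24 3 fois. En intégrant le snap et en utilisant la condition initiale j(0) = 30, nous obtenons j(t) = 30 - 24·t. En prenant ∫j(t)dt et en appliquant a(0) = -10, nous trouvons a(t) = -12·t^2 + 30·t - 10. L'intégrale de l'accélération, avec v(0) = -3, donne la vitesse: v(t) = -4·t^3 + 15·t^2 - 10·t - 3. En utilisant v(t) = -4·t^3 + 15·t^2 - 10·t - 3 et en substituant t = 2, nous trouvons v = 5.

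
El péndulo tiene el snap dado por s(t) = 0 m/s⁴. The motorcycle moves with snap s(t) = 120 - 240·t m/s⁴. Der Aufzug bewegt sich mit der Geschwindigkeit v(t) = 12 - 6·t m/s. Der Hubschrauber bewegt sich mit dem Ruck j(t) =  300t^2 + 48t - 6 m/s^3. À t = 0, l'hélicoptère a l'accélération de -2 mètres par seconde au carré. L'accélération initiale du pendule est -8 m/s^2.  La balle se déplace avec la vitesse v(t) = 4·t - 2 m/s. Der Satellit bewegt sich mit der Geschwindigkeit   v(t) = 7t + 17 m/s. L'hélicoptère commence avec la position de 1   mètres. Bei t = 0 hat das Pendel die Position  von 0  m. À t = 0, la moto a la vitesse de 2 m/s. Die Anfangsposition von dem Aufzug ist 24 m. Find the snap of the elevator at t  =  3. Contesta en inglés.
Starting from velocity v(t) = 12 - 6·t, we take 3 derivatives. Differentiating velocity, we get acceleration: a(t) = -6. Taking d/dt of a(t), we find j(t) = 0. Differentiating jerk, we get snap: s(t) = 0. From the given snap equation s(t) = 0, we substitute t = 3 to get s = 0.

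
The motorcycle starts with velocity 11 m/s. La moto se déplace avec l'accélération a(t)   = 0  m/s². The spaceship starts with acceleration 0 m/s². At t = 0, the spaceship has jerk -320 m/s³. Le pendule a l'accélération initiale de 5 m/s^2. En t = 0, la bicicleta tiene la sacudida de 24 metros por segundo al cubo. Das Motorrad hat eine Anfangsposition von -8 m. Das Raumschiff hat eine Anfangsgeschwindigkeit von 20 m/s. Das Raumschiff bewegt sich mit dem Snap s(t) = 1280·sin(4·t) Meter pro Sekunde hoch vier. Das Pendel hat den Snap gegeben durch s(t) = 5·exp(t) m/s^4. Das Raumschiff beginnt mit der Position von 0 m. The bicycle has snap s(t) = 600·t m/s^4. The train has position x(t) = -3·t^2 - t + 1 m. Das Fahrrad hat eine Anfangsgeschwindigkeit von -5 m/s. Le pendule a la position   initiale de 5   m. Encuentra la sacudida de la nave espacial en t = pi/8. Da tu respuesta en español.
Debemos encontrar la antiderivada de nuestra ecuación del snap s(t) = 1280·sin(4·t) 1 vez. Integrando el snap y usando la condición inicial j(0) = -320, obtenemos j(t) = -320·cos(4·t). Tenemos la sacudida j(t) = -320·cos(4·t). Sustituyendo t = pi/8: j(pi/8) = 0.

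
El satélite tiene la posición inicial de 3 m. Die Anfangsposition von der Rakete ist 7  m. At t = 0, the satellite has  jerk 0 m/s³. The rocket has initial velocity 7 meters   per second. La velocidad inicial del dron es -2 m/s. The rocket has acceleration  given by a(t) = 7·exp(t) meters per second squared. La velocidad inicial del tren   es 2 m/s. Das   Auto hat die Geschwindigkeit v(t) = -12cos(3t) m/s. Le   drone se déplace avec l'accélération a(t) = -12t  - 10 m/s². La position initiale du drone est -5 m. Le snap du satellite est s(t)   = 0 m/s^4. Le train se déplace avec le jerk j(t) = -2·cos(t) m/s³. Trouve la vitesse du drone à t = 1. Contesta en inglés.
We must find the antiderivative of our acceleration equation a(t) = -12·t - 10 1 time. Finding the antiderivative of a(t) and using v(0) = -2: v(t) = -6·t^2 - 10·t - 2. We have velocity v(t) = -6·t^2 - 10·t - 2. Substituting t = 1: v(1) = -18.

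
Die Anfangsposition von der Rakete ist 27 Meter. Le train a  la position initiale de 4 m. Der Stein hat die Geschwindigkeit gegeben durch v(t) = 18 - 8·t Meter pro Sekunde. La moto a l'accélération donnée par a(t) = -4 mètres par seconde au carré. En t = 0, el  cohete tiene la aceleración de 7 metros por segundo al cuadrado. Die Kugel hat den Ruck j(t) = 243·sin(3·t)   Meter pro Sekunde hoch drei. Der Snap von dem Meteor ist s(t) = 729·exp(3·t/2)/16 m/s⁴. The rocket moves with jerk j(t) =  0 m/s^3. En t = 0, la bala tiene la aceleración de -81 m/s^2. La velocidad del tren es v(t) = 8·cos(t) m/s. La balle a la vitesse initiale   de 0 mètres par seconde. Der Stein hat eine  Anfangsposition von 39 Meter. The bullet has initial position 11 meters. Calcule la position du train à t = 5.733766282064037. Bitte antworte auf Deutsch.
Ausgehend von der Geschwindigkeit v(t) = 8·cos(t), nehmen wir 1 Integral. Mit ∫v(t)dt und Anwendung von x(0) = 4, finden wir x(t) = 8·sin(t) + 4. Aus der Gleichung für die Position x(t) = 8·sin(t) + 4, setzen wir t = 5.733766282064037 ein und erhalten x = -0.177534763288359.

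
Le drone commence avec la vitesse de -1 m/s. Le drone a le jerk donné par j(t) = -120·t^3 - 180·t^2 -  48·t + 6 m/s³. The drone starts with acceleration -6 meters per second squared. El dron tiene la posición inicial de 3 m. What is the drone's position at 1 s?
To solve this, we need to take 3 integrals of our jerk equation j(t) = -120·t^3 - 180·t^2 - 48·t + 6. The integral of jerk is acceleration. Using a(0) = -6, we get a(t) = -30·t^4 - 60·t^3 - 24·t^2 + 6·t - 6. The antiderivative of acceleration, with v(0) = -1, gives velocity: v(t) = -6·t^5 - 15·t^4 - 8·t^3 + 3·t^2 - 6·t - 1. The antiderivative of velocity, with x(0) = 3, gives position: x(t) = -t^6 - 3·t^5 - 2·t^4 + t^3 - 3·t^2 - t + 3. Using x(t) = -t^6 - 3·t^5 - 2·t^4 + t^3 - 3·t^2 - t + 3 and substituting t = 1, we find x = -6.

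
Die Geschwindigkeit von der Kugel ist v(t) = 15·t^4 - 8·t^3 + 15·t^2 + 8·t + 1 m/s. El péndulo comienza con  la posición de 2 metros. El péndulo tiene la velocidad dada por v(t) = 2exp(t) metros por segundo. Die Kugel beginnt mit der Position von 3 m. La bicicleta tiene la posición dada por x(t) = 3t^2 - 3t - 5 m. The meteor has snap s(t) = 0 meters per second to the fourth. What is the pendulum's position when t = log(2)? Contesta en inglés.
Starting from velocity v(t) = 2·exp(t), we take 1 antiderivative. Finding the integral of v(t) and using x(0) = 2: x(t) = 2·exp(t). From the given position equation x(t) = 2·exp(t), we substitute t = log(2) to get x = 4.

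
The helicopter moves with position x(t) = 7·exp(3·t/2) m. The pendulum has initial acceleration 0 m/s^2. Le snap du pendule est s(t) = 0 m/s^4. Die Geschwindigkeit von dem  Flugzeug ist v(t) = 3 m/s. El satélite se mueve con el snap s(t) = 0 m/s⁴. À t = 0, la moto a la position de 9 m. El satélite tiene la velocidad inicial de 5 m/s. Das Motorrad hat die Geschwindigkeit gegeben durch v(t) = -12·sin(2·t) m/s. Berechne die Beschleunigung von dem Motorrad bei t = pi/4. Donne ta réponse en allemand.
Um dies zu lösen, müssen wir 1 Ableitung unserer Gleichung für die Geschwindigkeit v(t) = -12·sin(2·t) nehmen. Die Ableitung von der Geschwindigkeit ergibt die Beschleunigung: a(t) = -24·cos(2·t). Mit a(t) = -24·cos(2·t) und Einsetzen von t = pi/4, finden wir a = 0.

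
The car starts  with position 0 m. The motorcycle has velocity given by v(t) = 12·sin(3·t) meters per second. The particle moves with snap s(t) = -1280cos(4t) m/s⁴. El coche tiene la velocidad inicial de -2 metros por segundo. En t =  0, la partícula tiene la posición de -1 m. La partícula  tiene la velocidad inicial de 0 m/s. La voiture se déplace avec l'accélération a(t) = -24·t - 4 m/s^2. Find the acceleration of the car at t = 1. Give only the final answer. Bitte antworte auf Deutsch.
a(1) = -28.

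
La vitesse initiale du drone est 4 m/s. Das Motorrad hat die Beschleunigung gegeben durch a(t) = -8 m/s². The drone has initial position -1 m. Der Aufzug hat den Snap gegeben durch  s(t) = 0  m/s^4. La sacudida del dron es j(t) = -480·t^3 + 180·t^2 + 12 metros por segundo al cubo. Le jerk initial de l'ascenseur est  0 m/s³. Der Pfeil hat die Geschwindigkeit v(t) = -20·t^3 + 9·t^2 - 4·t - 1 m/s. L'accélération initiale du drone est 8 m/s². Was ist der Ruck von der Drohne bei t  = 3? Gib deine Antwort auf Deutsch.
Mit j(t) = -480·t^3 + 180·t^2 + 12 und Einsetzen von t = 3, finden wir j = -11328.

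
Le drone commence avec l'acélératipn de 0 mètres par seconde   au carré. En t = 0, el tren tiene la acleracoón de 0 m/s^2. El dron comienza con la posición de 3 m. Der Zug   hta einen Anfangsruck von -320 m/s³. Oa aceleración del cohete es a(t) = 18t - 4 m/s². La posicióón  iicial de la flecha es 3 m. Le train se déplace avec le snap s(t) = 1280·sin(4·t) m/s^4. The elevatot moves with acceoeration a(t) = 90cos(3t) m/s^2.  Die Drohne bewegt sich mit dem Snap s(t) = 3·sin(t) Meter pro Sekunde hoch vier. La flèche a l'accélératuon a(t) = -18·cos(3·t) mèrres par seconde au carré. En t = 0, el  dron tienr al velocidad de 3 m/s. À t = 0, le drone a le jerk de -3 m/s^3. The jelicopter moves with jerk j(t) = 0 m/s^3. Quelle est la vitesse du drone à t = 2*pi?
Pour résoudre ceci, nous devons prendre 3 primitives de notre équation du snap s(t) = 3·sin(t). L'intégrale du snap, avec j(0) = -3, donne le jerk: j(t) = -3·cos(t). En intégrant le jerk et en utilisant la condition initiale a(0) = 0, nous obtenons a(t) = -3·sin(t). La primitive de l'accélération, avec v(0) = 3, donne la vitesse: v(t) = 3·cos(t). De l'équation de la vitesse v(t) = 3·cos(t), nous substituons t = 2*pi pour obtenir v = 3.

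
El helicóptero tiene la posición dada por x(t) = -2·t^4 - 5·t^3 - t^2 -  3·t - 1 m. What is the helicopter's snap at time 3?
To solve this, we need to take 4 derivatives of our position equation x(t) = -2·t^4 - 5·t^3 - t^2 - 3·t - 1. Differentiating position, we get velocity: v(t) = -8·t^3 - 15·t^2 - 2·t - 3. Differentiating velocity, we get acceleration: a(t) = -24·t^2 - 30·t - 2. The derivative of acceleration gives jerk: j(t) = -48·t - 30. The derivative of jerk gives snap: s(t) = -48. We have snap s(t) = -48. Substituting t = 3: s(3) = -48.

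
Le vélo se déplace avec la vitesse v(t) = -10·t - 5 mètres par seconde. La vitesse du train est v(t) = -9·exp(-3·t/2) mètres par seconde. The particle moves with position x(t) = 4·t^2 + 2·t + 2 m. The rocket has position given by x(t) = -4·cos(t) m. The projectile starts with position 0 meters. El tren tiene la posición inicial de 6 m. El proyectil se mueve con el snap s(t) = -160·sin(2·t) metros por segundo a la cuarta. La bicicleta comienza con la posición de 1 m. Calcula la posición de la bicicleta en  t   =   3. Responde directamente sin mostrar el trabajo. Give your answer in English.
The position at t = 3 is x = -59.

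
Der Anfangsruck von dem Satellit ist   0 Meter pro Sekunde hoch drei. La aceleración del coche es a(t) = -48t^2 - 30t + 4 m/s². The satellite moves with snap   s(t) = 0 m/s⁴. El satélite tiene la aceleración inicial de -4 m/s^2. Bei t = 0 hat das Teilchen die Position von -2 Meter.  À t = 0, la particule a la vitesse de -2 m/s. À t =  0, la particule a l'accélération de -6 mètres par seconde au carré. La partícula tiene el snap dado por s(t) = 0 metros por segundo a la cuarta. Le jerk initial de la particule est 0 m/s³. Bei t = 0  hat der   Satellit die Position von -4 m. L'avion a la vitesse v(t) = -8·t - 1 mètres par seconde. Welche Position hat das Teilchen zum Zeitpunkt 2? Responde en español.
Debemos encontrar la antiderivada de nuestra ecuación del snap s(t) = 0 4 veces. Tomando ∫s(t)dt y aplicando j(0) = 0, encontramos j(t) = 0. La antiderivada de la sacudida, con a(0) = -6, da la aceleración: a(t) = -6. Integrando la aceleración y usando la condición inicial v(0) = -2, obtenemos v(t) = -6·t - 2. La integral de la velocidad, con x(0) = -2, da la posición: x(t) = -3·t^2 - 2·t - 2. Usando x(t) = -3·t^2 - 2·t - 2 y sustituyendo t = 2, encontramos x = -18.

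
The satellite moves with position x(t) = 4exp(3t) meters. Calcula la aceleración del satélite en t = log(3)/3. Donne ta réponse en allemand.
Um dies zu lösen, müssen wir 2 Ableitungen unserer Gleichung für die Position x(t) = 4·exp(3·t) nehmen. Die Ableitung von der Position ergibt die Geschwindigkeit: v(t) = 12·exp(3·t). Die Ableitung von der Geschwindigkeit ergibt die Beschleunigung: a(t) = 36·exp(3·t). Mit a(t) = 36·exp(3·t) und Einsetzen von t = log(3)/3, finden wir a = 108.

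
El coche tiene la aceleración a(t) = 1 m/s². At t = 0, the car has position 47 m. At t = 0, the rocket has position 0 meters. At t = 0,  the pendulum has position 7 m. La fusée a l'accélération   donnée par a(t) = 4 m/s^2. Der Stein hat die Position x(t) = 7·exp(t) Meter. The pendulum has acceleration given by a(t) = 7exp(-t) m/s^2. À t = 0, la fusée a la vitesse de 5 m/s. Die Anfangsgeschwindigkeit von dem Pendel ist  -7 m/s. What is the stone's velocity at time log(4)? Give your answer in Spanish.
Partiendo de la posición x(t) = 7·exp(t), tomamos 1 derivada. La derivada de la posición da la velocidad: v(t) = 7·exp(t). Usando v(t) = 7·exp(t) y sustituyendo t = log(4), encontramos v = 28.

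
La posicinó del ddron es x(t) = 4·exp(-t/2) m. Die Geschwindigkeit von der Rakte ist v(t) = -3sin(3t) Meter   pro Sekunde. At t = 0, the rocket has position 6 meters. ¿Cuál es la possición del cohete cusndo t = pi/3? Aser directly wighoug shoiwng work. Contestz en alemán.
Bei t = pi/3, x = 4.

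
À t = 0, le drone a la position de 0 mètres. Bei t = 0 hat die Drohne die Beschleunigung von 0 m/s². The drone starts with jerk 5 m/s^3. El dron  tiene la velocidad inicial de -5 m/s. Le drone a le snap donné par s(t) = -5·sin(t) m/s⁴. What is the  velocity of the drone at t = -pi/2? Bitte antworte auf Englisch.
To find the answer, we compute 3 antiderivatives of s(t) = -5·sin(t). The antiderivative of snap, with j(0) = 5, gives jerk: j(t) = 5·cos(t). The integral of jerk, with a(0) = 0, gives acceleration: a(t) = 5·sin(t). Taking ∫a(t)dt and applying v(0) = -5, we find v(t) = -5·cos(t). We have velocity v(t) = -5·cos(t). Substituting t = -pi/2: v(-pi/2) = 0.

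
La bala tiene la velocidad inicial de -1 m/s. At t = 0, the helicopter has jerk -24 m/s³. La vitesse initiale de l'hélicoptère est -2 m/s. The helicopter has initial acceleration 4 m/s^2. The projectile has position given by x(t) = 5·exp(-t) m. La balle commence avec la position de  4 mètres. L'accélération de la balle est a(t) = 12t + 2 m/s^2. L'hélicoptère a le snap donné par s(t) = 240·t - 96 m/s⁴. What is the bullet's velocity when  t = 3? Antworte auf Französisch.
Pour résoudre ceci, nous devons prendre 1 primitive de notre équation de l'accélération a(t) = 12·t + 2. En intégrant l'accélération et en utilisant la condition initiale v(0) = -1, nous obtenons v(t) = 6·t^2 + 2·t - 1. De l'équation de la vitesse v(t) = 6·t^2 + 2·t - 1, nous substituons t = 3 pour obtenir v = 59.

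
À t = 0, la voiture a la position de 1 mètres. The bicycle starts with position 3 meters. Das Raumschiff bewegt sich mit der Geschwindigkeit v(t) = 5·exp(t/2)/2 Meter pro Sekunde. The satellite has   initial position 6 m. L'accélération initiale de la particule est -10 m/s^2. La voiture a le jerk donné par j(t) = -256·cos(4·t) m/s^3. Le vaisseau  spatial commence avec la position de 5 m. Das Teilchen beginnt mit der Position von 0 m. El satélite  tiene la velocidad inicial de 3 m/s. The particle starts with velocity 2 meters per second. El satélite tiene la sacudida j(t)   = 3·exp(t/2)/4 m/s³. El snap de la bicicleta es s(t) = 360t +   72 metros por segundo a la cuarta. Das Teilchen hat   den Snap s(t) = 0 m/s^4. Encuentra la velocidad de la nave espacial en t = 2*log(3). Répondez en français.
Nous avons la vitesse v(t) = 5·exp(t/2)/2. En substituant t = 2*log(3): v(2*log(3)) = 15/2.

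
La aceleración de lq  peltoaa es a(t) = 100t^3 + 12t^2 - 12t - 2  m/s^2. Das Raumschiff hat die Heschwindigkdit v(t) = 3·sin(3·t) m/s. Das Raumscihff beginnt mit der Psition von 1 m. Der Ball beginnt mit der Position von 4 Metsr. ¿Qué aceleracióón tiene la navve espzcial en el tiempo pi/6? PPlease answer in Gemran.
Um dies zu lösen, müssen wir 1 Ableitung unserer Gleichung für die Geschwindigkeit v(t) = 3·sin(3·t) nehmen. Mit d/dt von v(t) finden wir a(t) = 9·cos(3·t). Aus der Gleichung für die Beschleunigung a(t) = 9·cos(3·t), setzen wir t = pi/6 ein und erhalten a = 0.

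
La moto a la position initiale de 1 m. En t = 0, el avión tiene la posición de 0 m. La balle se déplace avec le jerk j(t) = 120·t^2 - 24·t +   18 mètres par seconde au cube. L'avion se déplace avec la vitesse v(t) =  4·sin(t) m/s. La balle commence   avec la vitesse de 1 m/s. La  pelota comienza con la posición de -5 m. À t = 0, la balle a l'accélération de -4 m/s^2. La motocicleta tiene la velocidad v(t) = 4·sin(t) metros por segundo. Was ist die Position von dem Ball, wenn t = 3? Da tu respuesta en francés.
Nous devons trouver la primitive de notre équation du jerk j(t) = 120·t^2 - 24·t + 18 3 fois. La primitive du jerk est l'accélération. En utilisant a(0) = -4, nous obtenons a(t) = 40·t^3 - 12·t^2 + 18·t - 4. La primitive de l'accélération, avec v(0) = 1, donne la vitesse: v(t) = 10·t^4 - 4·t^3 + 9·t^2 - 4·t + 1. L'intégrale de la vitesse est la position. En utilisant x(0) = -5, nous obtenons x(t) = 2·t^5 - t^4 + 3·t^3 - 2·t^2 + t - 5. Nous avons la position x(t) = 2·t^5 - t^4 + 3·t^3 - 2·t^2 + t - 5. En substituant t = 3: x(3) = 466.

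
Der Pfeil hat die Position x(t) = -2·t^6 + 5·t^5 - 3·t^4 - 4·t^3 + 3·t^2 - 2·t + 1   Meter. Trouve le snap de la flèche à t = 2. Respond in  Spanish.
Para resolver esto, necesitamos tomar 4 derivadas de nuestra ecuación de la posición x(t) = -2·t^6 + 5·t^5 - 3·t^4 - 4·t^3 + 3·t^2 - 2·t + 1. Tomando d/dt de x(t), encontramos v(t) = -12·t^5 + 25·t^4 - 12·t^3 - 12·t^2 + 6·t - 2. Derivando la velocidad, obtenemos la aceleración: a(t) = -60·t^4 + 100·t^3 - 36·t^2 - 24·t + 6. Tomando d/dt de a(t), encontramos j(t) = -240·t^3 + 300·t^2 - 72·t - 24. La derivada de la sacudida da el snap: s(t) = -720·t^2 + 600·t - 72. Tenemos el snap s(t) = -720·t^2 + 600·t - 72. Sustituyendo t = 2: s(2) = -1752.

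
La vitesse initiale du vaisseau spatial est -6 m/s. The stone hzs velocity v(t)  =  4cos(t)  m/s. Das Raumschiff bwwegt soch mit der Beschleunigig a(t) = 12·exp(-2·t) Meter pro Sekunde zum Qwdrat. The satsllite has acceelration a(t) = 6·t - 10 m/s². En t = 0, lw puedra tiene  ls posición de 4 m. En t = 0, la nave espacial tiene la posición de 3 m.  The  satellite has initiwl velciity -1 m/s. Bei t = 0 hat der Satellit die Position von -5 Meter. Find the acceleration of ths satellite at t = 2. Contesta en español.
De la ecuación de la aceleración a(t) = 6·t - 10, sustituimos t = 2 para obtener a = 2.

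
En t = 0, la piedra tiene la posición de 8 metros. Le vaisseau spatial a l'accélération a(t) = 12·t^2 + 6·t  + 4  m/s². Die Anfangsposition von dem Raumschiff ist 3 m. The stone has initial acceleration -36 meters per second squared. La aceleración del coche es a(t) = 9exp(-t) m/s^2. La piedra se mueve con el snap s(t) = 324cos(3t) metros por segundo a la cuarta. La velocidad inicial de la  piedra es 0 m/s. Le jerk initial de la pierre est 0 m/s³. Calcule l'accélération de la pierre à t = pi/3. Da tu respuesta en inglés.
To find the answer, we compute 2 integrals of s(t) = 324·cos(3·t). Finding the integral of s(t) and using j(0) = 0: j(t) = 108·sin(3·t). The antiderivative of jerk is acceleration. Using a(0) = -36, we get a(t) = -36·cos(3·t). From the given acceleration equation a(t) = -36·cos(3·t), we substitute t = pi/3 to get a = 36.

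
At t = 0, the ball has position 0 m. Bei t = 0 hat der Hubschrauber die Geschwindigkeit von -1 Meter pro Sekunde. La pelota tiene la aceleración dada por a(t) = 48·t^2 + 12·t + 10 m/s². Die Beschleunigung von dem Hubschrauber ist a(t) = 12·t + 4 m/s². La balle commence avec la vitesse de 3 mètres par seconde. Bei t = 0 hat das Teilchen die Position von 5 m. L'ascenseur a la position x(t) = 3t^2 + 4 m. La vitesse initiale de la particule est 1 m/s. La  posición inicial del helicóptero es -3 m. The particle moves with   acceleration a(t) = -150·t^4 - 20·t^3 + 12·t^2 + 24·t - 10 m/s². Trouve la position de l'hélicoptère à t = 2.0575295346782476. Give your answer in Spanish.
Partiendo de la aceleración a(t) = 12·t + 4, tomamos 2 integrales. La integral de la aceleración es la velocidad. Usando v(0) = -1, obtenemos v(t) = 6·t^2 + 4·t - 1. La integral de la velocidad, con x(0) = -3, da la posición: x(t) = 2·t^3 + 2·t^2 - t - 3. Tenemos la posición x(t) = 2·t^3 + 2·t^2 - t - 3. Sustituyendo t = 2.0575295346782476: x(2.0575295346782476) = 20.8301314430150.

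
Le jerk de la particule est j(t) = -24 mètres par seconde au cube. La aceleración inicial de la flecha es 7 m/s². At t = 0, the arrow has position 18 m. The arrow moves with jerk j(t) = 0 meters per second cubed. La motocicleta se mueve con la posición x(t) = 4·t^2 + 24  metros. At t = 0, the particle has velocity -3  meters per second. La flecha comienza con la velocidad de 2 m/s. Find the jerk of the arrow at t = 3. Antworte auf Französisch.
Nous avons le jerk j(t) = 0. En substituant t = 3: j(3) = 0.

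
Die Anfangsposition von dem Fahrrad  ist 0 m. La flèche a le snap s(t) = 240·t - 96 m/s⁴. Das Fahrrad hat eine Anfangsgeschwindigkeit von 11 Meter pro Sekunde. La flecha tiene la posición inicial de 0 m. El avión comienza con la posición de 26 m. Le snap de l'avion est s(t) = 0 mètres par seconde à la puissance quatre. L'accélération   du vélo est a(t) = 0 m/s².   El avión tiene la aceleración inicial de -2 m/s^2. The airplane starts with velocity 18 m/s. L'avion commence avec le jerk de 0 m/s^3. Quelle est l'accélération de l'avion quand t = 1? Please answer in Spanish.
Partiendo del snap s(t) = 0, tomamos 2 antiderivadas. La antiderivada del snap es la sacudida. Usando j(0) = 0, obtenemos j(t) = 0. La integral de la sacudida, con a(0) = -2, da la aceleración: a(t) = -2. De la ecuación de la aceleración a(t) = -2, sustituimos t = 1 para obtener a = -2.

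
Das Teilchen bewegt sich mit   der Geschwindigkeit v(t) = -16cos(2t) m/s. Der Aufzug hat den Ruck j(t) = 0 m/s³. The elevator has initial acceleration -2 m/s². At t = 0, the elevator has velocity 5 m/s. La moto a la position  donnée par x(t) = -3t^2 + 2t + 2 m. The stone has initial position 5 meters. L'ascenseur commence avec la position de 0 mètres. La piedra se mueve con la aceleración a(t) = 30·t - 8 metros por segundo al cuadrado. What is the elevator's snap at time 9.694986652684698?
We must differentiate our jerk equation j(t) = 0 1 time. The derivative of jerk gives snap: s(t) = 0. Using s(t) = 0 and substituting t = 9.694986652684698, we find s = 0.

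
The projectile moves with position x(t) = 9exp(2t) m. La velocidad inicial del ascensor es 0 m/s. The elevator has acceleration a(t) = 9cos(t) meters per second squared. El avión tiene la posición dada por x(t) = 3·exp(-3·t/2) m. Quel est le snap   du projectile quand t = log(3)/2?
Pour résoudre ceci, nous devons prendre 4 dérivées de notre équation de la position x(t) = 9·exp(2·t). En prenant d/dt de x(t), nous trouvons v(t) = 18·exp(2·t). La dérivée de la vitesse donne l'accélération: a(t) = 36·exp(2·t). En dérivant l'accélération, nous obtenons le jerk: j(t) = 72·exp(2·t). En prenant d/dt de j(t), nous trouvons s(t) = 144·exp(2·t). Nous avons le snap s(t) = 144·exp(2·t). En substituant t = log(3)/2: s(log(3)/2) = 432.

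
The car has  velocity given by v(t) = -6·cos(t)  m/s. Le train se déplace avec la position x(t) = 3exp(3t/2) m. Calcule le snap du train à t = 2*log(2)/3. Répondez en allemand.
Wir müssen unsere Gleichung für die Position x(t) = 3·exp(3·t/2) 4-mal ableiten. Mit d/dt von x(t) finden wir v(t) = 9·exp(3·t/2)/2. Durch Ableiten von der Geschwindigkeit erhalten wir die Beschleunigung: a(t) = 27·exp(3·t/2)/4. Mit d/dt von a(t) finden wir j(t) = 81·exp(3·t/2)/8. Mit d/dt von j(t) finden wir s(t) = 243·exp(3·t/2)/16. Mit s(t) = 243·exp(3·t/2)/16 und Einsetzen von t = 2*log(2)/3, finden wir s = 243/8.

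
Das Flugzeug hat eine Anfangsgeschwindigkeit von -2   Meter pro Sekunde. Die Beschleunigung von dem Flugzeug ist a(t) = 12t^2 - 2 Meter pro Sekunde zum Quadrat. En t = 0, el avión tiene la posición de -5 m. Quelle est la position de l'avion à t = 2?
Nous devons trouver l'intégrale de notre équation de l'accélération a(t) = 12·t^2 - 2 2 fois. En intégrant l'accélération et en utilisant la condition initiale v(0) = -2, nous obtenons v(t) = 4·t^3 - 2·t - 2. L'intégrale de la vitesse est la position. En utilisant x(0) = -5, nous obtenons x(t) = t^4 - t^2 - 2·t - 5. Nous avons la position x(t) = t^4 - t^2 - 2·t - 5. En substituant t = 2: x(2) = 3.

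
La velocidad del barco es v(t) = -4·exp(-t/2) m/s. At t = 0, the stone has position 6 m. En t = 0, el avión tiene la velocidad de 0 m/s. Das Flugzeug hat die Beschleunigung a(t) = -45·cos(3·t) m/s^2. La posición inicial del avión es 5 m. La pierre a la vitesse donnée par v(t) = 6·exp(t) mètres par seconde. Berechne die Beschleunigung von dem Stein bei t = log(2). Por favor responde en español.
Debemos derivar nuestra ecuación de la velocidad v(t) = 6·exp(t) 1 vez. Tomando d/dt de v(t), encontramos a(t) = 6·exp(t). Tenemos la aceleración a(t) = 6·exp(t). Sustituyendo t = log(2): a(log(2)) = 12.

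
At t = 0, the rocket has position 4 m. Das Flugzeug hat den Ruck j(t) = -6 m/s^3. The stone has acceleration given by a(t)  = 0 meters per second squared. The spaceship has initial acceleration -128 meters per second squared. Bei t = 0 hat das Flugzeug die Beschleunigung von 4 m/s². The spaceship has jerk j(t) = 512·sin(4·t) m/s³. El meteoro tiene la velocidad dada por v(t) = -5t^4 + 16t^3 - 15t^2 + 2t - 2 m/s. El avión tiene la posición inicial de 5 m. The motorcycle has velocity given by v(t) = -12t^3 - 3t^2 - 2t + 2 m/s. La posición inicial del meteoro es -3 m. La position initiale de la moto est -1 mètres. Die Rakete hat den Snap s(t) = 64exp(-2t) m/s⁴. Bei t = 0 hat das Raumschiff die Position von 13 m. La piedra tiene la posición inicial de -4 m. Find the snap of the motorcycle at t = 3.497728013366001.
Starting from velocity v(t) = -12·t^3 - 3·t^2 - 2·t + 2, we take 3 derivatives. The derivative of velocity gives acceleration: a(t) = -36·t^2 - 6·t - 2. Taking d/dt of a(t), we find j(t) = -72·t - 6. The derivative of jerk gives snap: s(t) = -72. Using s(t) = -72 and substituting t = 3.497728013366001, we find s = -72.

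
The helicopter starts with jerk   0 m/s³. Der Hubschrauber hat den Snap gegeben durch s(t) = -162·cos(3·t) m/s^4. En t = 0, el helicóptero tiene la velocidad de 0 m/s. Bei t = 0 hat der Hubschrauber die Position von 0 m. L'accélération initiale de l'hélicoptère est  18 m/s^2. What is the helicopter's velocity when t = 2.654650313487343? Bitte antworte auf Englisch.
To find the answer, we compute 3 antiderivatives of s(t) = -162·cos(3·t). The integral of snap is jerk. Using j(0) = 0, we get j(t) = -54·sin(3·t). Integrating jerk and using the initial condition a(0) = 18, we get a(t) = 18·cos(3·t). The antiderivative of acceleration is velocity. Using v(0) = 0, we get v(t) = 6·sin(3·t). We have velocity v(t) = 6·sin(3·t). Substituting t = 2.654650313487343: v(2.654650313487343) = 5.96375680182085.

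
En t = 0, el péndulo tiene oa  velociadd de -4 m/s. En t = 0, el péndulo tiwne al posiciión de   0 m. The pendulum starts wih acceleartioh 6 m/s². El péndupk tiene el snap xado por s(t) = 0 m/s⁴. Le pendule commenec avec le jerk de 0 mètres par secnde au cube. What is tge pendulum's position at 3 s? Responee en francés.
Nous devons intégrer notre équation du snap s(t) = 0 4 fois. En prenant ∫s(t)dt et en appliquant j(0) = 0, nous trouvons j(t) = 0. La primitive du jerk, avec a(0) = 6, donne l'accélération: a(t) = 6. En intégrant l'accélération et en utilisant la condition initiale v(0) = -4, nous obtenons v(t) = 6·t - 4. En prenant ∫v(t)dt et en appliquant x(0) = 0, nous trouvons x(t) = 3·t^2 - 4·t. Nous avons la position x(t) = 3·t^2 - 4·t. En substituant t = 3: x(3) = 15.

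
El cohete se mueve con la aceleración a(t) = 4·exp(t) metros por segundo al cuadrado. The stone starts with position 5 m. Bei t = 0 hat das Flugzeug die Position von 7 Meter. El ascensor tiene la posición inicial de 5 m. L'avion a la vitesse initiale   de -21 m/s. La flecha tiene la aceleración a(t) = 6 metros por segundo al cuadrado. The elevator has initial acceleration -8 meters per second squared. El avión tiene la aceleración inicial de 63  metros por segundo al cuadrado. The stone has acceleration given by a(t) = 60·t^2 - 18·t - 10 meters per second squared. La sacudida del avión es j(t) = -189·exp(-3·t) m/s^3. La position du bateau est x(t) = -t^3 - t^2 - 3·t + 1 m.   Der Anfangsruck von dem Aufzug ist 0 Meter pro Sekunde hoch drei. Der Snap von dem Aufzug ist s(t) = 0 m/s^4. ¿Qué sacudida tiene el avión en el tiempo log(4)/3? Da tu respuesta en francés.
En utilisant j(t) = -189·exp(-3·t) et en substituant t = log(4)/3, nous trouvons j = -189/4.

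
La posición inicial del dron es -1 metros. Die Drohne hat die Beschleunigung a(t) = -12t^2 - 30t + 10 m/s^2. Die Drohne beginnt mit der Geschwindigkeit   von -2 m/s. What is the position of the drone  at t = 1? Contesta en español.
Para resolver esto, necesitamos tomar 2 antiderivadas de nuestra ecuación de la aceleración a(t) = -12·t^2 - 30·t + 10. La antiderivada de la aceleración es la velocidad. Usando v(0) = -2, obtenemos v(t) = -4·t^3 - 15·t^2 + 10·t - 2. La integral de la velocidad, con x(0) = -1, da la posición: x(t) = -t^4 - 5·t^3 + 5·t^2 - 2·t - 1. De la ecuación de la posición x(t) = -t^4 - 5·t^3 + 5·t^2 - 2·t - 1, sustituimos t = 1 para obtener x = -4.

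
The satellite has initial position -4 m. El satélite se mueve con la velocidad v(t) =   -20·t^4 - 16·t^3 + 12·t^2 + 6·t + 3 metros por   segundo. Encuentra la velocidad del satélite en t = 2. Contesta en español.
Usando v(t) = -20·t^4 - 16·t^3 + 12·t^2 + 6·t + 3 y sustituyendo t = 2, encontramos v = -385.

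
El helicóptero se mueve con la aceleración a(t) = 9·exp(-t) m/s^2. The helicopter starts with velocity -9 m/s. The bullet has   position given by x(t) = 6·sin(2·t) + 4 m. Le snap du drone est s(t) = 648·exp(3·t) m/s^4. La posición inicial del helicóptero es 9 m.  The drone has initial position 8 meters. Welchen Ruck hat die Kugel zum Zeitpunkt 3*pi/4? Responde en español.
Partiendo de la posición x(t) = 6·sin(2·t) + 4, tomamos 3 derivadas. La derivada de la posición da la velocidad: v(t) = 12·cos(2·t). Derivando la velocidad, obtenemos la aceleración: a(t) = -24·sin(2·t). Derivando la aceleración, obtenemos la sacudida: j(t) = -48·cos(2·t). Tenemos la sacudida j(t) = -48·cos(2·t). Sustituyendo t = 3*pi/4: j(3*pi/4) = 0.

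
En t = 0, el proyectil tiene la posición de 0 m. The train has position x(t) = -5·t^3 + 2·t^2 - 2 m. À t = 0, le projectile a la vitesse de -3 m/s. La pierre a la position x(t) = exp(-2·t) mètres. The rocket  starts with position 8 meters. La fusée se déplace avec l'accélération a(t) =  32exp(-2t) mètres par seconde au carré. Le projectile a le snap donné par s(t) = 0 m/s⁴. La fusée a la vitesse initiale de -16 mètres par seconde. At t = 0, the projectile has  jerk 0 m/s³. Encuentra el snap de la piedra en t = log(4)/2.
Partiendo de la posición x(t) = exp(-2·t), tomamos 4 derivadas. Tomando d/dt de x(t), encontramos v(t) = -2·exp(-2·t). Derivando la velocidad, obtenemos la aceleración: a(t) = 4·exp(-2·t). Derivando la aceleración, obtenemos la sacudida: j(t) = -8·exp(-2·t). Derivando la sacudida, obtenemos el snap: s(t) = 16·exp(-2·t). Usando s(t) = 16·exp(-2·t) y sustituyendo t = log(4)/2, encontramos s = 4.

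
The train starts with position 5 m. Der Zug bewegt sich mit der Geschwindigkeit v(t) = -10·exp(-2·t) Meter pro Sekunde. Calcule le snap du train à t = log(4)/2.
En partant de la vitesse v(t) = -10·exp(-2·t), nous prenons 3 dérivées. En dérivant la vitesse, nous obtenons l'accélération: a(t) = 20·exp(-2·t). La dérivée de l'accélération donne le jerk: j(t) = -40·exp(-2·t). En dérivant le jerk, nous obtenons le snap: s(t) = 80·exp(-2·t). En utilisant s(t) = 80·exp(-2·t) et en substituant t = log(4)/2, nous trouvons s = 20.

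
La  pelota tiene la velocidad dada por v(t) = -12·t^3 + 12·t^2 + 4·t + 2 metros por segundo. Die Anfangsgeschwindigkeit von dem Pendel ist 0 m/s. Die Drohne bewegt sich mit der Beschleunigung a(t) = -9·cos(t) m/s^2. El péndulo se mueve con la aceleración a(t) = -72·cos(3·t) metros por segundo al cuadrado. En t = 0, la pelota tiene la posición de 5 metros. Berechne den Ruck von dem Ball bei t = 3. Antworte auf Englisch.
To solve this, we need to take 2 derivatives of our velocity equation v(t) = -12·t^3 + 12·t^2 + 4·t + 2. Differentiating velocity, we get acceleration: a(t) = -36·t^2 + 24·t + 4. The derivative of acceleration gives jerk: j(t) = 24 - 72·t. We have jerk j(t) = 24 - 72·t. Substituting t = 3: j(3) = -192.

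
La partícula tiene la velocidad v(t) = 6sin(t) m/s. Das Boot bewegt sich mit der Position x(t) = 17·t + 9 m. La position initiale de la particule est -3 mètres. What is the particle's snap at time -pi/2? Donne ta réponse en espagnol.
Debemos derivar nuestra ecuación de la velocidad v(t) = 6·sin(t) 3 veces. Derivando la velocidad, obtenemos la aceleración: a(t) = 6·cos(t). La derivada de la aceleración da la sacudida: j(t) = -6·sin(t). La derivada de la sacudida da el snap: s(t) = -6·cos(t). De la ecuación del snap s(t) = -6·cos(t), sustituimos t = -pi/2 para obtener s = 0.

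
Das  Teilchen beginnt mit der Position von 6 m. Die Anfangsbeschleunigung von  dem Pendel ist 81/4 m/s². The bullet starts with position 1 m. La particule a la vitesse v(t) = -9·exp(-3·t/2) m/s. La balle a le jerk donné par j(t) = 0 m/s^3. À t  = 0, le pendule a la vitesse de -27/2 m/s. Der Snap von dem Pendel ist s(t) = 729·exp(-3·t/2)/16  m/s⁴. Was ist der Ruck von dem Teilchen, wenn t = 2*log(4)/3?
Ausgehend von der Geschwindigkeit v(t) = -9·exp(-3·t/2), nehmen wir 2 Ableitungen. Durch Ableiten von der Geschwindigkeit erhalten wir die Beschleunigung: a(t) = 27·exp(-3·t/2)/2. Durch Ableiten von der Beschleunigung erhalten wir den Ruck: j(t) = -81·exp(-3·t/2)/4. Wir haben den Ruck j(t) = -81·exp(-3·t/2)/4. Durch Einsetzen von t = 2*log(4)/3: j(2*log(4)/3) = -81/16.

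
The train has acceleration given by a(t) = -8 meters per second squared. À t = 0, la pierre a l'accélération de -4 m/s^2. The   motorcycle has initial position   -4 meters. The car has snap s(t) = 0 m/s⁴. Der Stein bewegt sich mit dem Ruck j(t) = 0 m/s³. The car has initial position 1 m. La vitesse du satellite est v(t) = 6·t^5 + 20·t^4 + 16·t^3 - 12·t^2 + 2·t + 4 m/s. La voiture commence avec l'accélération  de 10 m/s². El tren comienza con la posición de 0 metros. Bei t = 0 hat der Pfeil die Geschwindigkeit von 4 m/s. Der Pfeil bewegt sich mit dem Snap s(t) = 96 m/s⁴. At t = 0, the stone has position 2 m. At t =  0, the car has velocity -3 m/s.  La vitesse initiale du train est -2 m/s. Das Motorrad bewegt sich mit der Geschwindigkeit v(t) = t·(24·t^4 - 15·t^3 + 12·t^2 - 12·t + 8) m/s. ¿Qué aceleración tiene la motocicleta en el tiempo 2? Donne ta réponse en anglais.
To solve this, we need to take 1 derivative of our velocity equation v(t) = t·(24·t^4 - 15·t^3 + 12·t^2 - 12·t + 8). Differentiating velocity, we get acceleration: a(t) = 24·t^4 - 15·t^3 + 12·t^2 + t·(96·t^3 - 45·t^2 + 24·t - 12) - 12·t + 8. From the given acceleration equation a(t) = 24·t^4 - 15·t^3 + 12·t^2 + t·(96·t^3 - 45·t^2 + 24·t - 12) - 12·t + 8, we substitute t = 2 to get a = 1544.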